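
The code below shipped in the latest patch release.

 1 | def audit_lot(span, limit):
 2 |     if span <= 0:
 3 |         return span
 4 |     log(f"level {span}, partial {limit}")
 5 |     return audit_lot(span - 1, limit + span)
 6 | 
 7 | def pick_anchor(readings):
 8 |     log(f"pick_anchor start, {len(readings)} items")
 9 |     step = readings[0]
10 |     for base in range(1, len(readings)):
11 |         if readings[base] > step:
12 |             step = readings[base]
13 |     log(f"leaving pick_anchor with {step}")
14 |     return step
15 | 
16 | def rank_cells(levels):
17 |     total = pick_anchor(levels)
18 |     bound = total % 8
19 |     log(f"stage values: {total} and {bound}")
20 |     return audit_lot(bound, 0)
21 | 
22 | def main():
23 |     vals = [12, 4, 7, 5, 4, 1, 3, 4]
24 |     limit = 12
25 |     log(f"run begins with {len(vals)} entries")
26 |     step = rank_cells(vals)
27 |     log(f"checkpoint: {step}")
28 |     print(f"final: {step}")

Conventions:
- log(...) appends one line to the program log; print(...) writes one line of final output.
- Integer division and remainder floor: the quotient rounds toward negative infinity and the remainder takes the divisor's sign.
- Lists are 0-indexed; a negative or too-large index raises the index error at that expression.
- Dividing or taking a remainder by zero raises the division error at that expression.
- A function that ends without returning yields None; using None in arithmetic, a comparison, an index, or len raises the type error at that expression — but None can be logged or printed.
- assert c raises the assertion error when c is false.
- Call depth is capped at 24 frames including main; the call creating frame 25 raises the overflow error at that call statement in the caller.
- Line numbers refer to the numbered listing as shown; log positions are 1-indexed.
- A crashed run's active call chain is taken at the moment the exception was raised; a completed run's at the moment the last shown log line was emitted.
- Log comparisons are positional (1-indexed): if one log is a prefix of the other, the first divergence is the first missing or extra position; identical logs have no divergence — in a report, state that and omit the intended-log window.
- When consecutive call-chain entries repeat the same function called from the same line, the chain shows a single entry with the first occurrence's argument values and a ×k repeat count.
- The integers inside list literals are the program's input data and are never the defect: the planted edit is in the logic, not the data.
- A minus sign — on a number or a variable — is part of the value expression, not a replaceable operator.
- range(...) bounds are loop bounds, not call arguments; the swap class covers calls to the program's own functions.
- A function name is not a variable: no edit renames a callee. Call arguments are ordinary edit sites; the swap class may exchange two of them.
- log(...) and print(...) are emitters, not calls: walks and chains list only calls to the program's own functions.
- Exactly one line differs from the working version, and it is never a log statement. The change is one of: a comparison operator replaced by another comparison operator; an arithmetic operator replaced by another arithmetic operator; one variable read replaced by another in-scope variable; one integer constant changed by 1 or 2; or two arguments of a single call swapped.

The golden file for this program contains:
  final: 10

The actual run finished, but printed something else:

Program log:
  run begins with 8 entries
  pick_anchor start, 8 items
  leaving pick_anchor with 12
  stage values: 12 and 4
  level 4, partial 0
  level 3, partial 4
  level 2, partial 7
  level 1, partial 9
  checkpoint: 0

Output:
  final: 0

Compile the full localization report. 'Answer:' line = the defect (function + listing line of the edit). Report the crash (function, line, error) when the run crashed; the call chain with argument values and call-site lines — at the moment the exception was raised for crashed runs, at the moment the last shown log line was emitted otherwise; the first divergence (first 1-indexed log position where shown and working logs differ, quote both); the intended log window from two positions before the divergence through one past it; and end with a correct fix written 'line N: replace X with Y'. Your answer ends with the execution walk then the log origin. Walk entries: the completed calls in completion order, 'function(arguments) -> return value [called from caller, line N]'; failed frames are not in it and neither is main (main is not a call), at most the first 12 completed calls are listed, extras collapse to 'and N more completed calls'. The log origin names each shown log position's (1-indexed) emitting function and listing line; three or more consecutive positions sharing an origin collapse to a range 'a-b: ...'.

Answer: the defect is in audit_lot at line 3.
Core observation: The log first diverges at position 9: the faulty run prints 'checkpoint: 0' where the working version prints 'checkpoint: 10'.
Call chain: main.
First divergence: position 9 — the shown line 'checkpoint: 0' should read 'checkpoint: 10'.
Intended log window:
  7: level 2, partial 7
  8: level 1, partial 9
  9: checkpoint: 10
Execution walk:
  pick_anchor([12, 4, 7, 5, 4, 1, 3, 4]) -> 12  [called from rank_cells, line 17]
  audit_lot(0, 10) -> 0  [called from audit_lot, line 5]
  audit_lot(1, 9) -> 0  [called from audit_lot, line 5]
  audit_lot(2, 7) -> 0  [called from audit_lot, line 5]
  audit_lot(3, 4) -> 0  [called from audit_lot, line 5]
  audit_lot(4, 0) -> 0  [called from rank_cells, line 20]
  rank_cells([12, 4, 7, 5, 4, 1, 3, 4]) -> 0  [called from main, line 26]
Origin of each log line:
  1 — main, line 25
  2 — pick_anchor, line 8
  3 — pick_anchor, line 13
  4 — rank_cells, line 19
  5-8 — audit_lot, line 4
  9 — main, line 27
A correct fix: line 3: replace `span` with `limit`.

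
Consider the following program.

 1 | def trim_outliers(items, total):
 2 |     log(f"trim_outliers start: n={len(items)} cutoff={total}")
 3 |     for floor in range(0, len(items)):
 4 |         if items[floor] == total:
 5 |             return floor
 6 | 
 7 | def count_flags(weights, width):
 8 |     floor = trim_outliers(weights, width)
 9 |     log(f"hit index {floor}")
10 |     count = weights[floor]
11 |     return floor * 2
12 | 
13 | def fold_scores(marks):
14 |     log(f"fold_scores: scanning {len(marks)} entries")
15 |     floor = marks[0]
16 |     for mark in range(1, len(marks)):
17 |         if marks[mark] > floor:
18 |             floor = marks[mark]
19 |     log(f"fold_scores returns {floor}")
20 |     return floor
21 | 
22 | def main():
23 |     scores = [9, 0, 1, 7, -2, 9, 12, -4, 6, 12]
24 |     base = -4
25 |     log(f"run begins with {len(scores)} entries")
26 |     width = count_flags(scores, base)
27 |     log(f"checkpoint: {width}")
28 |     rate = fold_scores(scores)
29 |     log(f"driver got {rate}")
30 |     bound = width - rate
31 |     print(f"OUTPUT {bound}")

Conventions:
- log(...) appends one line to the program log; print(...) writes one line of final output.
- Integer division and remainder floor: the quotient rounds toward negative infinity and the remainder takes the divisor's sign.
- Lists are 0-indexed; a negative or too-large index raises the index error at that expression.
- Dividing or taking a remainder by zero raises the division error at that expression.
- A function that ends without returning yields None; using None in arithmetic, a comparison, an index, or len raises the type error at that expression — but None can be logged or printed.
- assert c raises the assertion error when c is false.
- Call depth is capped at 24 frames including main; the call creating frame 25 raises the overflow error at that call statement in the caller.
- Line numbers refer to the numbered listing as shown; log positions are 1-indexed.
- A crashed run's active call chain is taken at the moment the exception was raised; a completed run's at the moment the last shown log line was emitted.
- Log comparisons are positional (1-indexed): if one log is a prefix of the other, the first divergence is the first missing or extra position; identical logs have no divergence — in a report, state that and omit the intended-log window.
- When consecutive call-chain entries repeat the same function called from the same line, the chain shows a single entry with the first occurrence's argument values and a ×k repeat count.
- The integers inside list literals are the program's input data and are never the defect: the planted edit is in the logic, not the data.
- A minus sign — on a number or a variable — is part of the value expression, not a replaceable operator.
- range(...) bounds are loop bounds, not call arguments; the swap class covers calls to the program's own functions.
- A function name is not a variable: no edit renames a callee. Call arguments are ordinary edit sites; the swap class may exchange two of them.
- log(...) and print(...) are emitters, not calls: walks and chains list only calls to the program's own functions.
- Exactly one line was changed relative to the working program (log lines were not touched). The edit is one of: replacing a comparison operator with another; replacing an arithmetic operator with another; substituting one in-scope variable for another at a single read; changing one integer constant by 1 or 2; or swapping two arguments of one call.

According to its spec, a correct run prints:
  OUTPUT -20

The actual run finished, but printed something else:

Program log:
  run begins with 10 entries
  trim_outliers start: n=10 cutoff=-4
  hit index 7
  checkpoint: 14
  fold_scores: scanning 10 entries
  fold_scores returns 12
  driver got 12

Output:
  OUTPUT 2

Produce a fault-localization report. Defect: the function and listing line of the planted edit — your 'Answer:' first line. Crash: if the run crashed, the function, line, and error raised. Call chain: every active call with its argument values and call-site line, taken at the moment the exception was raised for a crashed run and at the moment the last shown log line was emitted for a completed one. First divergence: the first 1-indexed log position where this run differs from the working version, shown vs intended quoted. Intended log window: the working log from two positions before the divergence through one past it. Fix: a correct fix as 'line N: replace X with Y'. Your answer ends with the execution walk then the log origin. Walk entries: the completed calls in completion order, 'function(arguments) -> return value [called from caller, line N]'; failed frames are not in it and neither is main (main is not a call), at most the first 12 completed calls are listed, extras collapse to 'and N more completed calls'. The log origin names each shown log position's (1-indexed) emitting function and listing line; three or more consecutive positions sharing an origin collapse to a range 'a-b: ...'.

Answer: the defect is in count_flags at line 11.
Core observation: At log position 4 the runs split — shown 'checkpoint: 14', but the working version logs 'checkpoint: -8'.
Call chain: main.
First divergence: position 4 — the shown line 'checkpoint: 14' should read 'checkpoint: -8'.
Intended log window:
  2: trim_outliers start: n=10 cutoff=-4
  3: hit index 7
  4: checkpoint: -8
  5: fold_scores: scanning 10 entries
Execution walk:
  trim_outliers([9, 0, 1, 7, -2, 9, 12, -4, 6, 12], -4) -> 7  [called from count_flags, line 8]
  count_flags([9, 0, 1, 7, -2, 9, 12, -4, 6, 12], -4) -> 14  [called from main, line 26]
  fold_scores([9, 0, 1, 7, -2, 9, 12, -4, 6, 12]) -> 12  [called from main, line 28]
Log origins:
  1: logged in main at line 25
  2: logged in trim_outliers at line 2
  3: logged in count_flags at line 9
  4: logged in main at line 27
  5: logged in fold_scores at line 14
  6: logged in fold_scores at line 19
  7: logged in main at line 29
A correct fix: line 11: replace `floor` with `count`.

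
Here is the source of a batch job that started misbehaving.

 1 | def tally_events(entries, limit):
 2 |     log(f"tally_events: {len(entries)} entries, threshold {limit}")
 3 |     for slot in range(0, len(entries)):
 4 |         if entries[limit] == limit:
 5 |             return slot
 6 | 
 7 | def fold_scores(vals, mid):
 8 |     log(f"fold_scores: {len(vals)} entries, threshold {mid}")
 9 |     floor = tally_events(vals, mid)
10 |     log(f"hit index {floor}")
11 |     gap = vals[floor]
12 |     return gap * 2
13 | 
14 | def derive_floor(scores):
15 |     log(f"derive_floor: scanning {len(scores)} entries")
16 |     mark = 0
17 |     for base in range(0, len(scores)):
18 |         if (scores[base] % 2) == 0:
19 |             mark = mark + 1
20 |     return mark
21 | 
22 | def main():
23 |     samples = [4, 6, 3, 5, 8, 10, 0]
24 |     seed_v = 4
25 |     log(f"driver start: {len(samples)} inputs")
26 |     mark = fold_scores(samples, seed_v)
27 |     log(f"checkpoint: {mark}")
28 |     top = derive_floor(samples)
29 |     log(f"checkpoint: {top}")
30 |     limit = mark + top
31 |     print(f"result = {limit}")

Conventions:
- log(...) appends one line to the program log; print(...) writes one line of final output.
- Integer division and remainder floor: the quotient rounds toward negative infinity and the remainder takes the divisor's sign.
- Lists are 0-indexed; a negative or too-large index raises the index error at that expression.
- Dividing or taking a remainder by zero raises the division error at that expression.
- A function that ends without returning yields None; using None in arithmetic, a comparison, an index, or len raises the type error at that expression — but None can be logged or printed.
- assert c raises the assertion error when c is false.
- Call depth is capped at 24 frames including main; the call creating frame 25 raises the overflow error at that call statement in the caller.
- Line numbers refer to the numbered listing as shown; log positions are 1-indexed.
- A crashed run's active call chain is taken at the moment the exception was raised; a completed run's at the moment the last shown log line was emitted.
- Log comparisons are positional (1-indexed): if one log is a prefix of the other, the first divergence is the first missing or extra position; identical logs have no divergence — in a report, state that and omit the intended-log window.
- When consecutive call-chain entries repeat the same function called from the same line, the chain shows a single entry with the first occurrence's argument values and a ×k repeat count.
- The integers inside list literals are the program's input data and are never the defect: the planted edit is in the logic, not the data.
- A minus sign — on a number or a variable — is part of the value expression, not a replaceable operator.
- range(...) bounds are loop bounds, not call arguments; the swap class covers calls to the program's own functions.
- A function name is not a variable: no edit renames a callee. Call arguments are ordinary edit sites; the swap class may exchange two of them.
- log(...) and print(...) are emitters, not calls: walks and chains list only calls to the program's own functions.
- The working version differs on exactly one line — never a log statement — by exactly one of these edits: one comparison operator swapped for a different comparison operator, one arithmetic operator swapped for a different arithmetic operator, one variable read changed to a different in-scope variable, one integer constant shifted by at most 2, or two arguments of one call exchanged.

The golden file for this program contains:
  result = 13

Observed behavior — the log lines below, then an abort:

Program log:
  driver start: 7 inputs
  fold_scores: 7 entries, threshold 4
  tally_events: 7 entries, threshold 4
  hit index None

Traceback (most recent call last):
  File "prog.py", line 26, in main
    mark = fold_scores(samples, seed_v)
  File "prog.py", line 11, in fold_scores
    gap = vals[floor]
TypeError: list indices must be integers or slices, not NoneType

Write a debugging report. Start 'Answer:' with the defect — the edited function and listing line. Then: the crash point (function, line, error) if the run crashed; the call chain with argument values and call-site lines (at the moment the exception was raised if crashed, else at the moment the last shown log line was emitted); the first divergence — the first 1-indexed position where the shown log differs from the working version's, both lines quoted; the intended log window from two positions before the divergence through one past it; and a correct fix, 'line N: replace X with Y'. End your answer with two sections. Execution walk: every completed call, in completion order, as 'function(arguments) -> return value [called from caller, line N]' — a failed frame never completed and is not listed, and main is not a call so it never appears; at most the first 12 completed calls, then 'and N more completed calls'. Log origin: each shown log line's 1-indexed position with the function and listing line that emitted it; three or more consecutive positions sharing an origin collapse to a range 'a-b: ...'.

Answer: the defect is in tally_events at line 4.
The tell: The earliest visible damage is log position 4 — 'hit index None' rather than the intended 'hit index 0'.
Crash: fold_scores, line 11, TypeError.
Call chain: main -> fold_scores([4, 6, 3, 5, 8, 10, 0], 4) (called at line 26).
First divergence: position 4 — shown 'hit index None', intended 'hit index 0'.
Intended log window:
  2: fold_scores: 7 entries, threshold 4
  3: tally_events: 7 entries, threshold 4
  4: hit index 0
  5: checkpoint: 8
Execution walk:
  tally_events([4, 6, 3, 5, 8, 10, 0], 4) -> None  [called from fold_scores, line 9]
Origin of each log line:
  1 — main, line 25
  2 — fold_scores, line 8
  3 — tally_events, line 2
  4 — fold_scores, line 10
A correct fix: line 4: replace `entries[limit]` with `entries[slot]`.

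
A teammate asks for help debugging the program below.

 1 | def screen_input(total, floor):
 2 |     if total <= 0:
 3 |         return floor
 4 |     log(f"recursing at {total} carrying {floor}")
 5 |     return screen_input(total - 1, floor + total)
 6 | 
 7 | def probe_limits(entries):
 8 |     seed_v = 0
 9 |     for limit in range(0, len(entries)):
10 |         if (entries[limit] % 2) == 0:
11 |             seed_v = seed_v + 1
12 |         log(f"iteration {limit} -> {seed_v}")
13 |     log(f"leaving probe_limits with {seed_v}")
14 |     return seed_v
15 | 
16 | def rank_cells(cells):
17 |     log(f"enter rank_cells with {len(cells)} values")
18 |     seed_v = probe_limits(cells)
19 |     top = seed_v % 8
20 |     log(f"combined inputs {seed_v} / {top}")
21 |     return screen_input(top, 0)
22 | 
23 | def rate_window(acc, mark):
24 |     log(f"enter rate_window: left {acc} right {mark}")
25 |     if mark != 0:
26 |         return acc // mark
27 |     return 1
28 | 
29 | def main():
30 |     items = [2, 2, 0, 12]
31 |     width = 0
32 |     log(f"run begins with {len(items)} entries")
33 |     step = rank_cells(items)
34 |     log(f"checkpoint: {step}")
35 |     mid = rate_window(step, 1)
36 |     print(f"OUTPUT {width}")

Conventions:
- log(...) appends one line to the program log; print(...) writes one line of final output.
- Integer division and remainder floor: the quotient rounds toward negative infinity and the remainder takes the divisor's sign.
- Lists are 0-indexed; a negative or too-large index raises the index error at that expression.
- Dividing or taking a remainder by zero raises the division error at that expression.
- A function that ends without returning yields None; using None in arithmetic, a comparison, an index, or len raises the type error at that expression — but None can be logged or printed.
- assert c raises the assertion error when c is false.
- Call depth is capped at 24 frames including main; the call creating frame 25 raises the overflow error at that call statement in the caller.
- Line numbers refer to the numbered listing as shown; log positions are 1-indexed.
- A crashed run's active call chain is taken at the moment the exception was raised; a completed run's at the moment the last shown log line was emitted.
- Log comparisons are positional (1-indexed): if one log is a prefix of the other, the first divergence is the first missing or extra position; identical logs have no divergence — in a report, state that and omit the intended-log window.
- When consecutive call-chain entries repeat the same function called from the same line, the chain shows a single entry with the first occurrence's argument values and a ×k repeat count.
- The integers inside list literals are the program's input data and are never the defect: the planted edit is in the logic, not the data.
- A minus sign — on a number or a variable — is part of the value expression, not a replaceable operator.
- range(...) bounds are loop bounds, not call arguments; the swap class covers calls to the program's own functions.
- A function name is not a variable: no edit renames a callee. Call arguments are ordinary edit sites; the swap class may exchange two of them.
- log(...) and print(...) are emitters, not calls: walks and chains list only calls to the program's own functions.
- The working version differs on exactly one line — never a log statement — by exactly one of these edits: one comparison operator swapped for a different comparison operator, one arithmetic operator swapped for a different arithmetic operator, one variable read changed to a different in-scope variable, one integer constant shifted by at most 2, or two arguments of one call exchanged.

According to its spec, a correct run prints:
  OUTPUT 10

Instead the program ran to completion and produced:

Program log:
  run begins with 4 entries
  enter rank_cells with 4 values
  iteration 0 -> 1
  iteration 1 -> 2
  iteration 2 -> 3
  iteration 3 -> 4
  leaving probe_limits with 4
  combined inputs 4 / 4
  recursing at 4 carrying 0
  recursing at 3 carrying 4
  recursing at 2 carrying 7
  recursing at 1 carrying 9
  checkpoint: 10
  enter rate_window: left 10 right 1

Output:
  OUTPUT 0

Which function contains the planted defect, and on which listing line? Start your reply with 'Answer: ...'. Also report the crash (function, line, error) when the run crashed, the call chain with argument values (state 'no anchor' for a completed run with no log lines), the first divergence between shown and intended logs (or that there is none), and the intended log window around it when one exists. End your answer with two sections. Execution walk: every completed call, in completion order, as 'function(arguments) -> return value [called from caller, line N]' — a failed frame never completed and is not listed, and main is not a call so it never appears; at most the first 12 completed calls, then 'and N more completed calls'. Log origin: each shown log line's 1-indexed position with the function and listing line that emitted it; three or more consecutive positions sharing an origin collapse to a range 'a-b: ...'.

Answer: the defect is in main at line 36.
Key fact: No log line changed; the fault shows up purely in the output.
Call chain: main -> rate_window(10, 1) (called at line 35).
First divergence: none — the logs agree in full.
Execution walk:
  probe_limits([2, 2, 0, 12]) -> 4  [called from rank_cells, line 18]
  screen_input(0, 10) -> 10  [called from screen_input, line 5]
  screen_input(1, 9) -> 10  [called from screen_input, line 5]
  screen_input(2, 7) -> 10  [called from screen_input, line 5]
  screen_input(3, 4) -> 10  [called from screen_input, line 5]
  screen_input(4, 0) -> 10  [called from rank_cells, line 21]
  rank_cells([2, 2, 0, 12]) -> 10  [called from main, line 33]
  rate_window(10, 1) -> 10  [called from main, line 35]
Log line origins:
  1: from main, line 32
  2: from rank_cells, line 17
  3-6: from probe_limits, line 12
  7: from probe_limits, line 13
  8: from rank_cells, line 20
  9-12: from screen_input, line 4
  13: from main, line 34
  14: from rate_window, line 24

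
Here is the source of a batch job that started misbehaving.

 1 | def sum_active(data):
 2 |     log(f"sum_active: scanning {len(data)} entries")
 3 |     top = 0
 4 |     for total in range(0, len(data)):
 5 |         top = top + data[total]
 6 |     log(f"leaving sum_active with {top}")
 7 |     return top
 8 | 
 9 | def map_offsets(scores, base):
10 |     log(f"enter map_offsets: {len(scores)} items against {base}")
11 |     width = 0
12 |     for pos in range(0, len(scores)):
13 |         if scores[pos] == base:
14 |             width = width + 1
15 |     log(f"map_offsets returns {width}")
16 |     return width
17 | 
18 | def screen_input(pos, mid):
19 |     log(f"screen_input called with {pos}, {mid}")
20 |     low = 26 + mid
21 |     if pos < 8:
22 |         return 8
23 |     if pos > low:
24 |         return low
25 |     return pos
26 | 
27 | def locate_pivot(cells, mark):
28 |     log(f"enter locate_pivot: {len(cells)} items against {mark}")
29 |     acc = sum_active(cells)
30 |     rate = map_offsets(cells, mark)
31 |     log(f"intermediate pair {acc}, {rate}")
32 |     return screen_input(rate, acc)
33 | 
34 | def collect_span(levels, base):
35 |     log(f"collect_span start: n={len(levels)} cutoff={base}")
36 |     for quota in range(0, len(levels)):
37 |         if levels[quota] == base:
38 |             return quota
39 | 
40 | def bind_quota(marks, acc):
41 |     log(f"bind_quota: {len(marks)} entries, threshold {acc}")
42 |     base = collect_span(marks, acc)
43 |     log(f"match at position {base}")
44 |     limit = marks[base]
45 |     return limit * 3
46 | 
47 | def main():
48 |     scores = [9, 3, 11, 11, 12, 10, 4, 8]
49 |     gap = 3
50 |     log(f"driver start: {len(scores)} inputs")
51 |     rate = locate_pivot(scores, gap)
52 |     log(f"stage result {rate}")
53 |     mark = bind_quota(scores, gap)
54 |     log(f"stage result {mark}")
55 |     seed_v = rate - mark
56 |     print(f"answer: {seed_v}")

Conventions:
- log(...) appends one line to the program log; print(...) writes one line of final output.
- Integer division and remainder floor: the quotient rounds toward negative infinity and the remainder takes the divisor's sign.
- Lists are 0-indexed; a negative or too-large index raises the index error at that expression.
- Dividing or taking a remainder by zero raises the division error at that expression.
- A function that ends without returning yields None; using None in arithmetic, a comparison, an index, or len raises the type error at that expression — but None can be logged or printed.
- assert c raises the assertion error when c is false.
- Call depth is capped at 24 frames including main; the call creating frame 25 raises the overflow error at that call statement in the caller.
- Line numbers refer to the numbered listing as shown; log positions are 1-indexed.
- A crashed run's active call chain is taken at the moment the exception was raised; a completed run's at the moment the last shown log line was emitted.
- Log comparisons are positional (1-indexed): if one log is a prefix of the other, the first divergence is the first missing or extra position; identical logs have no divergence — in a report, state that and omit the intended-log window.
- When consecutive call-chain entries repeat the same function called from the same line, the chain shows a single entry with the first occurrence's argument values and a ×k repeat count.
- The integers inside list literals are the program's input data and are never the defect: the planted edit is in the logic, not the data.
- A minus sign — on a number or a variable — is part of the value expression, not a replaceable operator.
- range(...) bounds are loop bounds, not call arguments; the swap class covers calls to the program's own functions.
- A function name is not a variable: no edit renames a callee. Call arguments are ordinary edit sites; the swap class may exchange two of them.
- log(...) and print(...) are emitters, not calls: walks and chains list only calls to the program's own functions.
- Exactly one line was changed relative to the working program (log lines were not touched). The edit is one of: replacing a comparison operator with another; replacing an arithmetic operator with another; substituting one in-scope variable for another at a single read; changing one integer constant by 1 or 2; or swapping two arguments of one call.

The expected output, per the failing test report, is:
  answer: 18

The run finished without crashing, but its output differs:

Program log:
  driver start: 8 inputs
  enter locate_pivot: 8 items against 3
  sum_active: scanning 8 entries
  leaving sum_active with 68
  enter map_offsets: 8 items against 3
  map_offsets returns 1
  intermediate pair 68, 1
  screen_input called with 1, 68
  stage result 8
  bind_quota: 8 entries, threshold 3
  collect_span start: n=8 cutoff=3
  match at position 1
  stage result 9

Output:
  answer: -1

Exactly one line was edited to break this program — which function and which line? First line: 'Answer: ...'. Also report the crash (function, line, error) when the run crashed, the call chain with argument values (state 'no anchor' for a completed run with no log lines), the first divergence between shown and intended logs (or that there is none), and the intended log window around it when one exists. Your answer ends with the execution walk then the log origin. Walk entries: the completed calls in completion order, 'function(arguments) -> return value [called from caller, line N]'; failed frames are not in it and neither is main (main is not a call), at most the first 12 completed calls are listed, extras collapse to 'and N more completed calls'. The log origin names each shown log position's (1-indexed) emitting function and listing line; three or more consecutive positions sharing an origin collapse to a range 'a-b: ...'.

Answer: the defect is in locate_pivot at line 32.
Key observation: At log position 8 the runs split — shown 'screen_input called with 1, 68', but the working version logs 'screen_input called with 68, 1'.
Call chain: main.
First divergence: position 8; shown 'screen_input called with 1, 68' vs intended 'screen_input called with 68, 1'.
Intended log window:
  6: map_offsets returns 1
  7: intermediate pair 68, 1
  8: screen_input called with 68, 1
  9: stage result 27
Execution walk:
  sum_active([9, 3, 11, 11, 12, 10, 4, 8]) -> 68  [called from locate_pivot, line 29]
  map_offsets([9, 3, 11, 11, 12, 10, 4, 8], 3) -> 1  [called from locate_pivot, line 30]
  screen_input(1, 68) -> 8  [called from locate_pivot, line 32]
  locate_pivot([9, 3, 11, 11, 12, 10, 4, 8], 3) -> 8  [called from main, line 51]
  collect_span([9, 3, 11, 11, 12, 10, 4, 8], 3) -> 1  [called from bind_quota, line 42]
  bind_quota([9, 3, 11, 11, 12, 10, 4, 8], 3) -> 9  [called from main, line 53]
Log line origins:
  1: from main, line 50
  2: from locate_pivot, line 28
  3: from sum_active, line 2
  4: from sum_active, line 6
  5: from map_offsets, line 10
  6: from map_offsets, line 15
  7: from locate_pivot, line 31
  8: from screen_input, line 19
  9: from main, line 52
  10: from bind_quota, line 41
  11: from collect_span, line 35
  12: from bind_quota, line 43
  13: from main, line 54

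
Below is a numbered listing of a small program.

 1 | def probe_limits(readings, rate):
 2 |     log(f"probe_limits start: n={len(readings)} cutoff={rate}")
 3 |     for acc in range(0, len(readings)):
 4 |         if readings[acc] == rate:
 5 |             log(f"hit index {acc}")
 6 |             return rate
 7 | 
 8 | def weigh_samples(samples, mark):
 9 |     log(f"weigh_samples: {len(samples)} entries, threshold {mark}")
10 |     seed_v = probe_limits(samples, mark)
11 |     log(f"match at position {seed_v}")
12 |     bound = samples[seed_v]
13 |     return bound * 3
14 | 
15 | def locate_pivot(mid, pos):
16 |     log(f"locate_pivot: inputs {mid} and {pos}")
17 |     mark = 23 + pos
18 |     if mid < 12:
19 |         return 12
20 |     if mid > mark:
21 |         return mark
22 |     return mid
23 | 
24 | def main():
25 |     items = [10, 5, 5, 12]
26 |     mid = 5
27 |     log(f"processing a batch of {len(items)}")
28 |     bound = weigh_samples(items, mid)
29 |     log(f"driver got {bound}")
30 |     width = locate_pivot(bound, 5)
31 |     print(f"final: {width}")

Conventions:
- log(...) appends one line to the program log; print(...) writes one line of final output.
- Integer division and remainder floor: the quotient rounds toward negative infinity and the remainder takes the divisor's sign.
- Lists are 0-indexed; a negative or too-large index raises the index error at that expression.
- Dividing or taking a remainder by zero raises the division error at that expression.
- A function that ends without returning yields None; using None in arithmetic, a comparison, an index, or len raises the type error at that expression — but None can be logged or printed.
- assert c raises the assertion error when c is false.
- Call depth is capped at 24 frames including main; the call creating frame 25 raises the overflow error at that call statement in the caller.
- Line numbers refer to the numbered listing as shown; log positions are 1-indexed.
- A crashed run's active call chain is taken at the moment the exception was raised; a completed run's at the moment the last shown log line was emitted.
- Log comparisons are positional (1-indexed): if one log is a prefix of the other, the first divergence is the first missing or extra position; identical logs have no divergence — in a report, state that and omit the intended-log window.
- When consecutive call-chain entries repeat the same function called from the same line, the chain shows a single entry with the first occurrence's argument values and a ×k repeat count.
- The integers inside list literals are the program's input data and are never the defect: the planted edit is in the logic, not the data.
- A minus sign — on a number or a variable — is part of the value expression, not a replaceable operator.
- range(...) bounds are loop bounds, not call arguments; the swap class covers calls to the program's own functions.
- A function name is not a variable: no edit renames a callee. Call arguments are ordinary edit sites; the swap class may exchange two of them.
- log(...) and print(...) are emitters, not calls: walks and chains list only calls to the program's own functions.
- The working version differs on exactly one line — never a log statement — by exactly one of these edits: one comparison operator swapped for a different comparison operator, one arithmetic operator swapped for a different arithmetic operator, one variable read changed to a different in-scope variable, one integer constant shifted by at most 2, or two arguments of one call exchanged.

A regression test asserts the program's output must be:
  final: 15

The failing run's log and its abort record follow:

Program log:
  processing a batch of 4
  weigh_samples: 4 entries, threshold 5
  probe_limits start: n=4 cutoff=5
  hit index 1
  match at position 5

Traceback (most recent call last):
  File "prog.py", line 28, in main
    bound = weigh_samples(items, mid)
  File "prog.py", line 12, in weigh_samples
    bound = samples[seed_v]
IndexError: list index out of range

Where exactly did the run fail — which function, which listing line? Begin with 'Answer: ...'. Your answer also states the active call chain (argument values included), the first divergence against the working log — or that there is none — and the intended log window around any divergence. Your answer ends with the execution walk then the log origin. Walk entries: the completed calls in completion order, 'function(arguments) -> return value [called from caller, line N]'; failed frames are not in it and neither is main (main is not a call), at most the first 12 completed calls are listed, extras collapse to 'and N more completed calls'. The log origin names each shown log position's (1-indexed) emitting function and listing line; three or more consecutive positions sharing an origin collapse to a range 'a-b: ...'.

Answer: the error was raised in weigh_samples, line 12.
Key fact: At log position 5 the runs split — shown 'match at position 5', but the working version logs 'match at position 1'.
Call chain: main -> weigh_samples([10, 5, 5, 12], 5) (called at line 28).
First divergence: at position 5 the run shows 'match at position 5' where the working version logs 'match at position 1'.
Intended log window:
  3: probe_limits start: n=4 cutoff=5
  4: hit index 1
  5: match at position 1
  6: driver got 15
Execution walk:
  probe_limits([10, 5, 5, 12], 5) -> 5  [called from weigh_samples, line 10]
Log origin:
  1: emitted by main (line 27)
  2: emitted by weigh_samples (line 9)
  3: emitted by probe_limits (line 2)
  4: emitted by probe_limits (line 5)
  5: emitted by weigh_samples (line 11)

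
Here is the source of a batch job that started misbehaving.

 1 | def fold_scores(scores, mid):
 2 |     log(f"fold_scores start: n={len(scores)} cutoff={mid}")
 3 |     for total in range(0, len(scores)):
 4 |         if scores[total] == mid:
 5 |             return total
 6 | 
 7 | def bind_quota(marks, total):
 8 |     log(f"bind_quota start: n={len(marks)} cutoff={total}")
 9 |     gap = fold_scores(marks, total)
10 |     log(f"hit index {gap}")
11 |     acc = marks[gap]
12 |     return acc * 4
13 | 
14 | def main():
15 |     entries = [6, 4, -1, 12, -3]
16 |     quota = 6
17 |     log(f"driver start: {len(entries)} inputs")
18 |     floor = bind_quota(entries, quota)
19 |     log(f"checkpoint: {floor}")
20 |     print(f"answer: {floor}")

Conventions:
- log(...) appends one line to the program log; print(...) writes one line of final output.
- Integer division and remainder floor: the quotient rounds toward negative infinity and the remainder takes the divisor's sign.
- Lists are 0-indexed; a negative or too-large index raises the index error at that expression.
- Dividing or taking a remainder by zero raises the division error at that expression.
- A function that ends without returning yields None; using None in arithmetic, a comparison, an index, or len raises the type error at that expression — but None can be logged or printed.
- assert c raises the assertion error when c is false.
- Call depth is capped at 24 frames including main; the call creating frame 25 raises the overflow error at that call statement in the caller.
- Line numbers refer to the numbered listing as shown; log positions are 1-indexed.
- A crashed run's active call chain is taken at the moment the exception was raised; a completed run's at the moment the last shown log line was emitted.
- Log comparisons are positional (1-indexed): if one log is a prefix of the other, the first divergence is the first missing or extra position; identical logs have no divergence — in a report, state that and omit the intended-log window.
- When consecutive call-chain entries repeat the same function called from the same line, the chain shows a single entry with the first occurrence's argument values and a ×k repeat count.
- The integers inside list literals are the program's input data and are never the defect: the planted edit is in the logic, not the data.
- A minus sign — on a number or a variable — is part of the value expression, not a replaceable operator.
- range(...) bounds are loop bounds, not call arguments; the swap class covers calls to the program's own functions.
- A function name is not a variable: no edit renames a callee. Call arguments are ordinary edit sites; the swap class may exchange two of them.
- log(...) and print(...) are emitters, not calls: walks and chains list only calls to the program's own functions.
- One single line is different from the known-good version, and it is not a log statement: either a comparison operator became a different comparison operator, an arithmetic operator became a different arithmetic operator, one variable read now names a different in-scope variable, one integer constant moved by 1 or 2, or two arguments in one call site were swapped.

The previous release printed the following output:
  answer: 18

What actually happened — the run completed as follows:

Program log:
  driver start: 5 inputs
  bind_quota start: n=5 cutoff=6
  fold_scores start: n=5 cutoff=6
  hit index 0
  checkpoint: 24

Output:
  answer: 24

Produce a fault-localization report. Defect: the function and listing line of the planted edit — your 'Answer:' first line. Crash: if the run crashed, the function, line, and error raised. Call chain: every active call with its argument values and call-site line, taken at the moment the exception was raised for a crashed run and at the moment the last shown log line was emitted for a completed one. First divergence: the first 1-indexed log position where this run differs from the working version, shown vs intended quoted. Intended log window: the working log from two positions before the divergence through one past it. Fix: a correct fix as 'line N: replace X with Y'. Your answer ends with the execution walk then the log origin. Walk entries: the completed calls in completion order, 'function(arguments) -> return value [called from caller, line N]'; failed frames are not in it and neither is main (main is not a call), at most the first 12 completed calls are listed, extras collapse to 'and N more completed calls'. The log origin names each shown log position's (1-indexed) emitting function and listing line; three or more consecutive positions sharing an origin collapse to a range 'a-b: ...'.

Answer: the defect is in bind_quota at line 12.
The tell: The earliest visible damage is log position 5 — 'checkpoint: 24' rather than the intended 'checkpoint: 18'.
Call chain: main.
First divergence: at position 5 the run shows 'checkpoint: 24' where the working version logs 'checkpoint: 18'.
Intended log window:
  3: fold_scores start: n=5 cutoff=6
  4: hit index 0
  5: checkpoint: 18
Execution walk:
  fold_scores([6, 4, -1, 12, -3], 6) -> 0  [called from bind_quota, line 9]
  bind_quota([6, 4, -1, 12, -3], 6) -> 24  [called from main, line 18]
Log origin:
  1: emitted by main (line 17)
  2: emitted by bind_quota (line 8)
  3: emitted by fold_scores (line 2)
  4: emitted by bind_quota (line 10)
  5: emitted by main (line 19)
A correct fix: line 12: replace `4` with `3`.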